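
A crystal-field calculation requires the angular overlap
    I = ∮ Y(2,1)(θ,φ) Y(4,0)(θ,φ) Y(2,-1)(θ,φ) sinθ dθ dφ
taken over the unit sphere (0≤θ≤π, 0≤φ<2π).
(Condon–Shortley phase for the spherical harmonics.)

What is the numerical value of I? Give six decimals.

m-sum 0 ✓  L=8 even ✓  2≤2≤6 ✓
Π(2lᵢ+1) = 5×9×5 = 225
triangle coeff Δ(2,4,2) = 1/630
Σ_t [2,2]: t=2:+1/16 = 1/16
(3j)²=2/35 [(2 4 2; 0 0 0)], sign=+1
Σ_t [1,1]: t=1:−1/36 = -1/36
(3j)²=8/315 [(2 4 2; 1 0 -1)], sign=+1
⇒ 4πI² = 16/49
I = (+1)√(16/49/(4π)) = 0.16119702

0.161197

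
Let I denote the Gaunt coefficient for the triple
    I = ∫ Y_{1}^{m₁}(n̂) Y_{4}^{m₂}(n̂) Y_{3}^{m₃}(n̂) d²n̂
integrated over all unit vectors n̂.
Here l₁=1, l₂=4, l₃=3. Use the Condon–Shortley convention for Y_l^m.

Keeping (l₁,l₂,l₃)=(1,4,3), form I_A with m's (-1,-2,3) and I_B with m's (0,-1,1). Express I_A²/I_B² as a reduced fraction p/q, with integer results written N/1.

Same 1,4,3: normalisation and zero-m 3j drop out of the ratio.
A: Δ: 2! 0! 6! / 9! → 1/252; sum: t=2:+1/1440 = 1/1440; 3j²(1 4 3; -1 -2 3) = Δ·Π!·Σ² = 1/252  (sign +1)
B: Δ: 2! 0! 6! / 9! → 1/252; sum: t=1:−1/48 = -1/48; 3j²(1 4 3; 0 -1 1) = Δ·Π!·Σ² = 5/84  (sign -1)
I_A²/I_B² = (1/252)/(5/84) = 1/15

1/15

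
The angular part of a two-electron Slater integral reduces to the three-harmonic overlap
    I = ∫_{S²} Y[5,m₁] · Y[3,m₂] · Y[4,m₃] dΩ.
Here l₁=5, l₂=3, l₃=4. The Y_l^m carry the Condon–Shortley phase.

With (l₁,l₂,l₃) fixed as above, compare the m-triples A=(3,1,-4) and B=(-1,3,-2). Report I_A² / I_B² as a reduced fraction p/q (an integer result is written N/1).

1568/1125

Shared (l₁,l₂,l₃)=(5,3,4): N and (l;000)² cancel in I_A²/I_B².
A: Δ = 4!·6!·2!/13! = 1/180180; Racah Σ t=2..2: t=2:+1/5760 = 1/5760; ⇒ 3j(5 3 4; 3 1 -4)² = 56/2145, sgn +1
B: Δ = 4!·6!·2!/13! = 1/180180; Racah Σ t=4..4: t=4:+1/2304 = 1/2304; ⇒ 3j(5 3 4; -1 3 -2)² = 75/4004, sgn +1
I_A²/I_B² = (56/2145)/(75/4004) = 1568/1125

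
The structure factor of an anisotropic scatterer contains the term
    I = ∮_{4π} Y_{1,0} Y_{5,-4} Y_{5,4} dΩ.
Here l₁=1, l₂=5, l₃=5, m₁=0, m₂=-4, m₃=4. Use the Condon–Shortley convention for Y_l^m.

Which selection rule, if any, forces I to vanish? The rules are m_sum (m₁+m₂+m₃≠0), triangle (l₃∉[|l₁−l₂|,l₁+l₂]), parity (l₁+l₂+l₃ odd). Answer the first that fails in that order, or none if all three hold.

parity

azimuthal sum: 0 − 4 + 4 = 0  ✓
4 ≤ 5 ≤ 6 (triangle on l)  ✓
L = 1 + 5 + 5 = 11 (odd)  ✗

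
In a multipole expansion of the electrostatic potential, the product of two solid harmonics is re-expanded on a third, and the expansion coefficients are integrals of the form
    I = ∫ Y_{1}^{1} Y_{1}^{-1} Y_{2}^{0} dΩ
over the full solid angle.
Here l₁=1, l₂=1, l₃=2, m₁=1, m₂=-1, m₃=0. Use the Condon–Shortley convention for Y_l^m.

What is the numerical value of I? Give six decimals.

m-sum 0 ✓  L=4 even ✓  0≤2≤2 ✓
Π(2lᵢ+1) = 3×3×5 = 45
triangle coeff Δ(1,1,2) = 1/30
Σ_t [0,0]: t=0:+1/1 = 1/1
(3j)²=2/15 [(1 1 2; 0 0 0)], sign=+1
Σ_t [0,0]: t=0:+1/4 = 1/4
(3j)²=1/30 [(1 1 2; 1 -1 0)], sign=+1
⇒ 4πI² = 1/5
I = (+1)√(1/5/(4π)) = 0.12615663

0.126157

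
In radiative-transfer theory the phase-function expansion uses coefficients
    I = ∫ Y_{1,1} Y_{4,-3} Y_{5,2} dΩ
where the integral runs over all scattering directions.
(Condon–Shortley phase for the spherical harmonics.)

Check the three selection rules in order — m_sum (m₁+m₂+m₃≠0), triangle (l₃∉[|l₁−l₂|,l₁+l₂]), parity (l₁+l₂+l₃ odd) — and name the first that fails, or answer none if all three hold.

Σmᵢ = 0  ✓
l₃∈[|l₁−l₂|,l₁+l₂]=[3,5], have l₃=5  ✓
Σlᵢ = 10 ⇒ even  ✓

none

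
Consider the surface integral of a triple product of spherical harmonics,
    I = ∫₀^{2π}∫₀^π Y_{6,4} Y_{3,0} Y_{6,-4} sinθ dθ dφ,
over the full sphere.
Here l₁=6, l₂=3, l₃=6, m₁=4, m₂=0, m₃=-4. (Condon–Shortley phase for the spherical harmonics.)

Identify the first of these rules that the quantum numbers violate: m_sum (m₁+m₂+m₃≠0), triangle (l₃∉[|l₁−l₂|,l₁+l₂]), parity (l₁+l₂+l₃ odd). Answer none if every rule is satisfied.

parity

Σmᵢ = 0  ✓
l₃∈[|l₁−l₂|,l₁+l₂]=[3,9], have l₃=6  ✓
Σlᵢ = 15 ⇒ odd  ✗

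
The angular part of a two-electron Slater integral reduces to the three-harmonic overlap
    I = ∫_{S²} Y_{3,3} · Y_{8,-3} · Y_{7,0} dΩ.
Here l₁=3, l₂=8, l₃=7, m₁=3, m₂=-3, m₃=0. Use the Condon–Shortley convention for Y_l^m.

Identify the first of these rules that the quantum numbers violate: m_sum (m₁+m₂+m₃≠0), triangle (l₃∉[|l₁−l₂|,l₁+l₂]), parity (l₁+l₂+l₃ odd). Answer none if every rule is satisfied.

azimuthal sum: 3 − 3 + 0 = 0  ✓
5 ≤ 7 ≤ 11 (triangle on l)  ✓
L = 3 + 8 + 7 = 18 (even)  ✓

none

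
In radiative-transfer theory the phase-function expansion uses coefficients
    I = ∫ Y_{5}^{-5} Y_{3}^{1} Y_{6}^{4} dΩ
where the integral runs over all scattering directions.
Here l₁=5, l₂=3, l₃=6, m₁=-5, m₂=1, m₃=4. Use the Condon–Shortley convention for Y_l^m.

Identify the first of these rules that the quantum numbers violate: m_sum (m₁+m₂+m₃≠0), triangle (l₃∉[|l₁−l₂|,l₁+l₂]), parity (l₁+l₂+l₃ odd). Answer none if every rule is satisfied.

none

m₁+m₂+m₃ = -5 + 1 + 4 = 0  ✓
triangle: |5−3|=2 ≤ l₃=6 ≤ 5+3=8  ✓
parity: l₁+l₂+l₃ = 14 is even  ✓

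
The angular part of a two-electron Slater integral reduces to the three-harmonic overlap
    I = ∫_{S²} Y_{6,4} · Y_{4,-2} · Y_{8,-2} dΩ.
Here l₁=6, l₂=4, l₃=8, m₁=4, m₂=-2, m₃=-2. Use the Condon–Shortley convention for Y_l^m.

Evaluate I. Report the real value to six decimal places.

-0.151443

Checks pass: Σm=0; 18 even; l₃=8∈[2,10].
(2·6+1)(2·4+1)(2·8+1) = 1989
Δ: 2! 10! 6! / 19! → 1/23279256
sum: t=0:+1/1658880 t=1:−1/518400 t=2:+1/1658880 = -1/1382400
3j²(6 4 8; 0 0 0) = Δ·Π!·Σ² = 504/46189  (sign -1)
sum: t=0:+1/7741440 t=1:−1/43545600 t=2:+1/5225472000 = 139/1306368000
3j²(6 4 8; 4 -2 -2) = Δ·Π!·Σ² = 38642/2909907  (sign +1)
combine: 4πI² = 1989·504/46189·38642/2909907 = 2782224/9653501
take √, sign -1: I = -0.15144282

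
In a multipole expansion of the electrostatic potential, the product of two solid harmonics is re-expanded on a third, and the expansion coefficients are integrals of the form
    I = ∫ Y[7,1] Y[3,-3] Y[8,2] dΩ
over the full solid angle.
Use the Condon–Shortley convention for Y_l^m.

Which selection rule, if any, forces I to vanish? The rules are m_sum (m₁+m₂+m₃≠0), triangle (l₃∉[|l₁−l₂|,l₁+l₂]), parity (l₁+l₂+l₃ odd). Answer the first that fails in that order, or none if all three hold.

Σmᵢ = 0  ✓
l₃∈[|l₁−l₂|,l₁+l₂]=[4,10], have l₃=8  ✓
Σlᵢ = 18 ⇒ even  ✓

none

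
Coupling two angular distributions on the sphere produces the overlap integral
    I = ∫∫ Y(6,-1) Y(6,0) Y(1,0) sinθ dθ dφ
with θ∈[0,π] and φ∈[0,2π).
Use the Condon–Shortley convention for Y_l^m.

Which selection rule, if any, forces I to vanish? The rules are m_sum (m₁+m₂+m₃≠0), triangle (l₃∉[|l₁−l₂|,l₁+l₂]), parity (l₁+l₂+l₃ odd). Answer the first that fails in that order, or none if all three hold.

Σmᵢ = -1  ✗
l₃∈[|l₁−l₂|,l₁+l₂]=[0,12], have l₃=1
Σlᵢ = 13 ⇒ odd

m_sum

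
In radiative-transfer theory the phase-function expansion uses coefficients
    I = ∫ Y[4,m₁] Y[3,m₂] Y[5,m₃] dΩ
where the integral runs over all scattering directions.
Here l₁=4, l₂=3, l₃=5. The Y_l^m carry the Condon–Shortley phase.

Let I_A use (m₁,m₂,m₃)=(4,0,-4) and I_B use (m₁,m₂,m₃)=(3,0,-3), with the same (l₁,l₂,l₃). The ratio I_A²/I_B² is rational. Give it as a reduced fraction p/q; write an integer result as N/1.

4/1

Shared (l₁,l₂,l₃)=(4,3,5): N and (l;000)² cancel in I_A²/I_B².
A: Δ = 2!·6!·4!/13! = 1/180180; Racah Σ t=0..0: t=0:+1/8640 = 1/8640; ⇒ 3j(4 3 5; 4 0 -4)² = 28/715, sgn -1
B: Δ = 2!·6!·4!/13! = 1/180180; Racah Σ t=0..1: t=0:+1/1440 t=1:−1/2880 = 1/2880; ⇒ 3j(4 3 5; 3 0 -3)² = 7/715, sgn +1
I_A²/I_B² = (28/715)/(7/715) = 4/1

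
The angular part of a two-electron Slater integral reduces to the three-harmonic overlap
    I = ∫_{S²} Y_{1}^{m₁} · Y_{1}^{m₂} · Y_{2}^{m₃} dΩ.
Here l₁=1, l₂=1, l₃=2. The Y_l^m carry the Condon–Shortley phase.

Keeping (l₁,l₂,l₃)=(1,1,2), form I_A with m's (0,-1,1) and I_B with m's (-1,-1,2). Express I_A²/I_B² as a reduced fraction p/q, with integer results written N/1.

1/2

Shared (l₁,l₂,l₃)=(1,1,2): N and (l;000)² cancel in I_A²/I_B².
A: Δ = 0!·2!·2!/5! = 1/30; Racah Σ t=0..0: t=0:+1/2 = 1/2; ⇒ 3j(1 1 2; 0 -1 1)² = 1/10, sgn -1
B: Δ = 0!·2!·2!/5! = 1/30; Racah Σ t=0..0: t=0:+1/4 = 1/4; ⇒ 3j(1 1 2; -1 -1 2)² = 1/5, sgn +1
I_A²/I_B² = (1/10)/(1/5) = 1/2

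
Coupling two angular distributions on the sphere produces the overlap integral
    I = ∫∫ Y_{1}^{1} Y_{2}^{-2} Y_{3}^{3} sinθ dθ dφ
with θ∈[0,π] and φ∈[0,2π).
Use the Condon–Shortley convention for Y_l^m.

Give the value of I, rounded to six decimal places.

1 − 2 + 3 = 2 ≠ 0: azimuthal integral kills it; I = 0

0.000000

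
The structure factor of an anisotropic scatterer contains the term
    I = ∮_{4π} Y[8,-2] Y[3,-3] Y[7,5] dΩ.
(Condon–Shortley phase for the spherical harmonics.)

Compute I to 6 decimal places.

Rules hold: Σm=0, L=18 even, 5≤7≤11.
N = 17·7·15 = 1785
Δ = 4!·12!·2!/19! = 1/5290740
Racah Σ t=1..3: t=1:−1/7257600 t=2:+1/2073600 t=3:−1/7257600 = 1/4838400
⇒ 3j(8 3 7; 0 0 0)² = 252/20995, sgn -1
Racah Σ t=0..0: t=0:+1/348364800 = 1/348364800
⇒ 3j(8 3 7; -2 -3 5)² = 165/58786, sgn +1
4πI² = N·(3j₀)²·(3jₘ)² = 62370/1037153
I = -1·√(0.0601358/4π) = -0.06917697

-0.069177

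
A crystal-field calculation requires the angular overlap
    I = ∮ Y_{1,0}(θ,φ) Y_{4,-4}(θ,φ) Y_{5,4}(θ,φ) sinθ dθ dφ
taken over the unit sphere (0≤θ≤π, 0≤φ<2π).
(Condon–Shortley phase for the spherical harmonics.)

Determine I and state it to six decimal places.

0.147319

Rules hold: Σm=0, L=10 even, 3≤5≤5.
N = 3·9·11 = 297
Δ = 0!·2!·8!/11! = 1/495
Racah Σ t=0..0: t=0:+1/576 = 1/576
⇒ 3j(1 4 5; 0 0 0)² = 5/99, sgn -1
Racah Σ t=0..0: t=0:+1/40320 = 1/40320
⇒ 3j(1 4 5; 0 -4 4)² = 1/55, sgn -1
4πI² = N·(3j₀)²·(3jₘ)² = 3/11
I = +1·√(0.272727/4π) = 0.14731920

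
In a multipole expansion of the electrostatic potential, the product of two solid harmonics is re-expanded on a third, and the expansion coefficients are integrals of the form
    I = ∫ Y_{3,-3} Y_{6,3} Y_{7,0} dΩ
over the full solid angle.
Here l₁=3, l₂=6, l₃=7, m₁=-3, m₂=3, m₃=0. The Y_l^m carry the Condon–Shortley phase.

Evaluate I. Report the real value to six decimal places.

-0.117879

m-sum 0 ✓  L=16 even ✓  3≤7≤9 ✓
Π(2lᵢ+1) = 7×13×15 = 1365
triangle coeff Δ(3,6,7) = 1/2042040
Σ_t [0,2]: t=0:+1/207360 t=1:−1/57600 t=2:+1/207360 = -1/129600
(3j)²=168/12155 [(3 6 7; 0 0 0)], sign=+1
Σ_t [2,2]: t=2:+1/1451520 = 1/1451520
(3j)²=45/4862 [(3 6 7; -3 3 0)], sign=-1
⇒ 4πI² = 79380/454597
I = (-1)√(79380/454597/(4π)) = -0.11787924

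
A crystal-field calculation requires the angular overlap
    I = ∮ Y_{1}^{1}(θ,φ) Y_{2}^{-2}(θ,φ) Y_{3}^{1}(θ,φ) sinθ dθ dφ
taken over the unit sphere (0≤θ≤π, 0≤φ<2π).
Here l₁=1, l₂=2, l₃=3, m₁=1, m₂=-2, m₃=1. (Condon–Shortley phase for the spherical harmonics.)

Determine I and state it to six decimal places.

Rules hold: Σm=0, L=6 even, 1≤3≤3.
N = 3·5·7 = 105
Δ = 0!·2!·4!/7! = 1/105
Racah Σ t=0..0: t=0:+1/4 = 1/4
⇒ 3j(1 2 3; 0 0 0)² = 3/35, sgn -1
Racah Σ t=0..0: t=0:+1/48 = 1/48
⇒ 3j(1 2 3; 1 -2 1)² = 1/105, sgn +1
4πI² = N·(3j₀)²·(3jₘ)² = 3/35
I = -1·√(0.0857143/4π) = -0.08258890

-0.082589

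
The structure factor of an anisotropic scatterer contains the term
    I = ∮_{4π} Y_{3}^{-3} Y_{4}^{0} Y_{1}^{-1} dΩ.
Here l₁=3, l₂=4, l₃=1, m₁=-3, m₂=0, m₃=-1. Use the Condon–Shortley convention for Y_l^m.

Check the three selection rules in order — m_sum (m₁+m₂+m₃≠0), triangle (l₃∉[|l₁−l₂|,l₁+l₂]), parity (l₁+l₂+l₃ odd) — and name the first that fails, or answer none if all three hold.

azimuthal sum: -3 + 0 − 1 = -4  ✗
1 ≤ 1 ≤ 7 (triangle on l)
L = 3 + 4 + 1 = 8 (even)

m_sum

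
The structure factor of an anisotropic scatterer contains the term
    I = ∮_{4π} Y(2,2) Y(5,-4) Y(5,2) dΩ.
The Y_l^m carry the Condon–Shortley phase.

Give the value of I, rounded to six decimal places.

Rules hold: Σm=0, L=12 even, 3≤5≤7.
N = 5·11·11 = 605
Δ = 2!·2!·8!/13! = 1/38610
Racah Σ t=0..2: t=0:+1/2880 t=1:−1/576 t=2:+1/2880 = -1/960
⇒ 3j(2 5 5; 0 0 0)² = 10/429, sgn +1
Racah Σ t=0..0: t=0:+1/20160 = 1/20160
⇒ 3j(2 5 5; 2 -4 2)² = 12/715, sgn -1
4πI² = N·(3j₀)²·(3jₘ)² = 40/169
I = -1·√(0.236686/4π) = -0.13724032

-0.137240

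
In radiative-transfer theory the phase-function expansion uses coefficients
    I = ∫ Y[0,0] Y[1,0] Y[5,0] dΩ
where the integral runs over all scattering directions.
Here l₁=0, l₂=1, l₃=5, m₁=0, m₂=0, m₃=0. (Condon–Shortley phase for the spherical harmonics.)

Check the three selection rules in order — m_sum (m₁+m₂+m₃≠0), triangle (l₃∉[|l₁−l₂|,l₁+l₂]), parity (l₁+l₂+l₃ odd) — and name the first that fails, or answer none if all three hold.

m₁+m₂+m₃ = 0 + 0 + 0 = 0  ✓
triangle: |0−1|=1 ≤ l₃=5 ≤ 0+1=1  ✗
parity: l₁+l₂+l₃ = 6 is even

triangle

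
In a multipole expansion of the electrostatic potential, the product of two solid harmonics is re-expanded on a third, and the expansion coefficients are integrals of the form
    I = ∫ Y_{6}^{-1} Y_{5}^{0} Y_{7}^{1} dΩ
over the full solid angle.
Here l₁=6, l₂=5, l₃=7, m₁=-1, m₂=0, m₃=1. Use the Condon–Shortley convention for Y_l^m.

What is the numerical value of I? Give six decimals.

Checks pass: Σm=0; 18 even; l₃=7∈[1,11].
(2·6+1)(2·5+1)(2·7+1) = 2145
Δ: 4! 8! 6! / 19! → 1/174594420
sum: t=0:+1/4147200 t=1:−1/207360 t=2:+1/82944 t=3:−1/207360 t=4:+1/4147200 = 1/345600
3j²(6 5 7; 0 0 0) = Δ·Π!·Σ² = 420/46189  (sign -1)
sum: t=0:+1/14515200 t=1:−1/414720 t=2:+1/103680 t=3:−1/165888 t=4:+1/2073600 = 17/9676800
3j²(6 5 7; -1 0 1) = Δ·Π!·Σ² = 85/19019  (sign +1)
combine: 4πI² = 2145·420/46189·85/19019 = 4500/51623
take √, sign -1: I = -0.08328748

-0.083287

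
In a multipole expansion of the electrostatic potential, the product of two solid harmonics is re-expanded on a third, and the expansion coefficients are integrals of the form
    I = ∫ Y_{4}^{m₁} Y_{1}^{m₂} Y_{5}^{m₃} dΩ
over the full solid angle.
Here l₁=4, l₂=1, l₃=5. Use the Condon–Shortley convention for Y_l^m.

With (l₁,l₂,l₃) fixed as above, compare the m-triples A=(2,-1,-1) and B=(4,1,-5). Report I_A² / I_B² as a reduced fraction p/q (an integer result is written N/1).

2/15

Shared (l₁,l₂,l₃)=(4,1,5): N and (l;000)² cancel in I_A²/I_B².
A: Δ = 0!·8!·2!/11! = 1/495; Racah Σ t=0..0: t=0:+1/2880 = 1/2880; ⇒ 3j(4 1 5; 2 -1 -1)² = 2/165, sgn +1
B: Δ = 0!·8!·2!/11! = 1/495; Racah Σ t=0..0: t=0:+1/80640 = 1/80640; ⇒ 3j(4 1 5; 4 1 -5)² = 1/11, sgn +1
I_A²/I_B² = (2/165)/(1/11) = 2/15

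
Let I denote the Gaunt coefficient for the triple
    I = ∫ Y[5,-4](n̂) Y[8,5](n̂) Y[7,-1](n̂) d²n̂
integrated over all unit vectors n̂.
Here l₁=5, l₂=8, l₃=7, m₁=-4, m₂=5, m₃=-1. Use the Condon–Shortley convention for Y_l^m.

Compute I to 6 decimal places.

Checks pass: Σm=0; 20 even; l₃=7∈[3,13].
(2·5+1)(2·8+1)(2·7+1) = 2805
Δ: 6! 4! 10! / 21! → 1/814773960
sum: t=1:−1/87091200 t=2:+1/4976640 t=3:−1/2073600 t=4:+1/4976640 t=5:−1/87091200 = -1/9676800
3j²(5 8 7; 0 0 0) = Δ·Π!·Σ² = 360/46189  (sign +1)
sum: t=5:−1/232243200 t=6:+1/130636800 = 1/298598400
3j²(5 8 7; -4 5 -1) = Δ·Π!·Σ² = 7/1292  (sign +1)
combine: 4πI² = 2805·360/46189·7/1292 = 9450/79781
take √, sign +1: I = 0.09708703

0.097087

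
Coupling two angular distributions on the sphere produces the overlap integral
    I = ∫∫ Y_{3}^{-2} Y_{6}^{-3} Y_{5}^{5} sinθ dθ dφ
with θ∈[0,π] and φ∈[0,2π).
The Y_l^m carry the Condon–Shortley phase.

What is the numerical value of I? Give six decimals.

Rules hold: Σm=0, L=14 even, 3≤5≤9.
N = 7·13·11 = 1001
Δ = 4!·2!·8!/15! = 1/675675
Racah Σ t=1..3: t=1:−1/8640 t=2:+1/2304 t=3:−1/8640 = 7/34560
⇒ 3j(3 6 5; 0 0 0)² = 7/429, sgn -1
Racah Σ t=3..3: t=3:−1/483840 = -1/483840
⇒ 3j(3 6 5; -2 -3 5)² = 6/1001, sgn -1
4πI² = N·(3j₀)²·(3jₘ)² = 14/143
I = +1·√(0.0979021/4π) = 0.08826552

0.088266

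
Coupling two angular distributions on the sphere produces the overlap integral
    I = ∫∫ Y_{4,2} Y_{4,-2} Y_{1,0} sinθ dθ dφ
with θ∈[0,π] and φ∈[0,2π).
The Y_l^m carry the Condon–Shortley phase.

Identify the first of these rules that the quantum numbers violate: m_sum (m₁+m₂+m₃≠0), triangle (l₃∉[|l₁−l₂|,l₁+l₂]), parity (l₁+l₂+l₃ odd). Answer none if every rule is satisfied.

azimuthal sum: 2 − 2 + 0 = 0  ✓
0 ≤ 1 ≤ 8 (triangle on l)  ✓
L = 4 + 4 + 1 = 9 (odd)  ✗

parity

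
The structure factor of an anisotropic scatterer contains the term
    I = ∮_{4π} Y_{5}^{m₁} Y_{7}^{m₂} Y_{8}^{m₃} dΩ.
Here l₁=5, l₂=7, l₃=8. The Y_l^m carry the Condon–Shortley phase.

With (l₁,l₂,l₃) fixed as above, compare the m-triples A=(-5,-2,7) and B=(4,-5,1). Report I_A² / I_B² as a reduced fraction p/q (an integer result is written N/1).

Same 5,7,8: normalisation and zero-m 3j drop out of the ratio.
A: Δ: 4! 6! 10! / 21! → 1/814773960; sum: t=4:+1/6270566400 = 1/6270566400; 3j²(5 7 8; -5 -2 7) = Δ·Π!·Σ² = 25/3876  (sign -1)
B: Δ: 4! 6! 10! / 21! → 1/814773960; sum: t=0:+1/232243200 t=1:−1/1567641600 = 23/6270566400; 3j²(5 7 8; 4 -5 1) = Δ·Π!·Σ² = 529/50388  (sign -1)
I_A²/I_B² = (25/3876)/(529/50388) = 325/529

325/529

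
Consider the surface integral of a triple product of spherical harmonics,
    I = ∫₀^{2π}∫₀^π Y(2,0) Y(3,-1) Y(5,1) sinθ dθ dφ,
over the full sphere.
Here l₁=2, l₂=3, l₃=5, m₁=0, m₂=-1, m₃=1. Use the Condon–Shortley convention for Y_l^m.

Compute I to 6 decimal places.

-0.227318

m-sum 0 ✓  L=10 even ✓  1≤5≤5 ✓
Π(2lᵢ+1) = 5×7×11 = 385
triangle coeff Δ(2,3,5) = 1/2310
Σ_t [0,0]: t=0:+1/144 = 1/144
(3j)²=10/231 [(2 3 5; 0 0 0)], sign=-1
Σ_t [0,0]: t=0:+1/192 = 1/192
(3j)²=3/77 [(2 3 5; 0 -1 1)], sign=+1
⇒ 4πI² = 50/77
I = (-1)√(50/77/(4π)) = -0.22731846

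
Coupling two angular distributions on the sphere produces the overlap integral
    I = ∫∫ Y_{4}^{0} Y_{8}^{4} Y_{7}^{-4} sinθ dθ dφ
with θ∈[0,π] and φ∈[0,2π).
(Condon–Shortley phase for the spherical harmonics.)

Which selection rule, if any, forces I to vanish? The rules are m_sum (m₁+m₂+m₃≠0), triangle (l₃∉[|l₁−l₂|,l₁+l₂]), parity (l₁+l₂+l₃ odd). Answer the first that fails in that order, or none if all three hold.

azimuthal sum: 0 + 4 − 4 = 0  ✓
4 ≤ 7 ≤ 12 (triangle on l)  ✓
L = 4 + 8 + 7 = 19 (odd)  ✗

parity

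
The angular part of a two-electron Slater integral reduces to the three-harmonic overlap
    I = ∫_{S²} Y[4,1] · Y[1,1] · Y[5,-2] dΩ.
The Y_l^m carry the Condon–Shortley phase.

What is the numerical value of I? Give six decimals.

Rules hold: Σm=0, L=10 even, 3≤5≤5.
N = 9·3·11 = 297
Δ = 0!·8!·2!/11! = 1/495
Racah Σ t=0..0: t=0:+1/576 = 1/576
⇒ 3j(4 1 5; 0 0 0)² = 5/99, sgn -1
Racah Σ t=0..0: t=0:+1/1440 = 1/1440
⇒ 3j(4 1 5; 1 1 -2)² = 7/165, sgn -1
4πI² = N·(3j₀)²·(3jₘ)² = 7/11
I = +1·√(0.636364/4π) = 0.22503380

0.225034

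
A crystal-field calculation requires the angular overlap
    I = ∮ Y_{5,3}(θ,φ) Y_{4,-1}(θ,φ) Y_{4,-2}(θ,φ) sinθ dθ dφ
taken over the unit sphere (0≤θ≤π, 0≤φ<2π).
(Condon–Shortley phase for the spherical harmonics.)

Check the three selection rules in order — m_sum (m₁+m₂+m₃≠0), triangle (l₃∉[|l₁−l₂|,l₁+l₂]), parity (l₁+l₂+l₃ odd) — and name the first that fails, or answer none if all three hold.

parity

azimuthal sum: 3 − 1 − 2 = 0  ✓
1 ≤ 4 ≤ 9 (triangle on l)  ✓
L = 5 + 4 + 4 = 13 (odd)  ✗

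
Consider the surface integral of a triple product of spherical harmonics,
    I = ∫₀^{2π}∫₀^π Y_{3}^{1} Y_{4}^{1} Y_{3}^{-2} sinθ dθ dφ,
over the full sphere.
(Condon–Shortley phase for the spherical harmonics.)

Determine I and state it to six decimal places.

Rules hold: Σm=0, L=10 even, 1≤3≤7.
N = 7·9·7 = 441
Δ = 4!·2!·4!/11! = 1/34650
Racah Σ t=1..3: t=1:−1/72 t=2:+1/16 t=3:−1/72 = 5/144
⇒ 3j(3 4 3; 0 0 0)² = 2/77, sgn -1
Racah Σ t=1..2: t=1:−1/144 t=2:+1/48 = 1/72
⇒ 3j(3 4 3; 1 1 -2)² = 16/693, sgn -1
4πI² = N·(3j₀)²·(3jₘ)² = 32/121
I = +1·√(0.264463/4π) = 0.14506992

0.145070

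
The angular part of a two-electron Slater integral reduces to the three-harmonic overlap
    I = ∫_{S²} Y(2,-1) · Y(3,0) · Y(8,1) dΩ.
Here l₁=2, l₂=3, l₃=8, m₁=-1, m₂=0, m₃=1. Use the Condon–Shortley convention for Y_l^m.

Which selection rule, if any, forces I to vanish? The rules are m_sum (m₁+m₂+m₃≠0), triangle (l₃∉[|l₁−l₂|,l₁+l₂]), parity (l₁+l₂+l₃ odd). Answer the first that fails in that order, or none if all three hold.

triangle

azimuthal sum: -1 + 0 + 1 = 0  ✓
1 ≤ 8 ≤ 5 (triangle on l)  ✗
L = 2 + 3 + 8 = 13 (odd)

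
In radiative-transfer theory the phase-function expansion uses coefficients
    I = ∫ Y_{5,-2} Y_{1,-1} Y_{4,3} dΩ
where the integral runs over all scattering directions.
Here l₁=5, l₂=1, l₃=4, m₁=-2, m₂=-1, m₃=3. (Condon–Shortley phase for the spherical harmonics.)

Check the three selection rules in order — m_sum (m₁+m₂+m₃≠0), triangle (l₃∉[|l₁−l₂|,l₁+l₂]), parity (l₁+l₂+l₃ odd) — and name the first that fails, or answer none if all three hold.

m₁+m₂+m₃ = -2 − 1 + 3 = 0  ✓
triangle: |5−1|=4 ≤ l₃=4 ≤ 5+1=6  ✓
parity: l₁+l₂+l₃ = 10 is even  ✓

none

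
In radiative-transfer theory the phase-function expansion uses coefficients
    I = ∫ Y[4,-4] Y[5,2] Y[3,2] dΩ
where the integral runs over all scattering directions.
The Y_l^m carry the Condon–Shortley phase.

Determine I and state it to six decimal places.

Rules hold: Σm=0, L=12 even, 1≤3≤9.
N = 9·11·7 = 693
Δ = 6!·2!·4!/13! = 1/180180
Racah Σ t=2..4: t=2:+1/576 t=3:−1/144 t=4:+1/576 = -1/288
⇒ 3j(4 5 3; 0 0 0)² = 20/1001, sgn +1
Racah Σ t=6..6: t=6:+1/8640 = 1/8640
⇒ 3j(4 5 3; -4 2 2)² = 14/1287, sgn -1
4πI² = N·(3j₀)²·(3jₘ)² = 280/1859
I = -1·√(0.150619/4π) = -0.10947990

-0.109480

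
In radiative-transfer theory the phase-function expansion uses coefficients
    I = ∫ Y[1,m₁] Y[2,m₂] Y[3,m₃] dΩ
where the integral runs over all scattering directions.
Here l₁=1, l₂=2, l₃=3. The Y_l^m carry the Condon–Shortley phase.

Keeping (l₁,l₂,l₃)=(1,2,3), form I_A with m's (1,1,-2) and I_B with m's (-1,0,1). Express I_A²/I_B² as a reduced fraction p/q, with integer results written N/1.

Same 1,2,3: normalisation and zero-m 3j drop out of the ratio.
A: Δ: 0! 2! 4! / 7! → 1/105; sum: t=0:+1/12 = 1/12; 3j²(1 2 3; 1 1 -2) = Δ·Π!·Σ² = 2/21  (sign -1)
B: Δ: 0! 2! 4! / 7! → 1/105; sum: t=0:+1/8 = 1/8; 3j²(1 2 3; -1 0 1) = Δ·Π!·Σ² = 2/35  (sign +1)
I_A²/I_B² = (2/21)/(2/35) = 5/3

5/3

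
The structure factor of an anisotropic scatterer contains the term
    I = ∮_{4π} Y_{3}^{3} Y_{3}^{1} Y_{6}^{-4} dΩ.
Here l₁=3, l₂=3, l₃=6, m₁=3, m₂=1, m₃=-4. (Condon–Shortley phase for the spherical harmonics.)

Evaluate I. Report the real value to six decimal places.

Checks pass: Σm=0; 12 even; l₃=6∈[0,6].
(2·3+1)(2·3+1)(2·6+1) = 637
Δ: 0! 6! 6! / 13! → 1/12012
sum: t=0:+1/1296 = 1/1296
3j²(3 3 6; 0 0 0) = Δ·Π!·Σ² = 100/3003  (sign +1)
sum: t=0:+1/34560 = 1/34560
3j²(3 3 6; 3 1 -4) = Δ·Π!·Σ² = 5/286  (sign +1)
combine: 4πI² = 637·100/3003·5/286 = 1750/4719
take √, sign +1: I = 0.17178653

0.171787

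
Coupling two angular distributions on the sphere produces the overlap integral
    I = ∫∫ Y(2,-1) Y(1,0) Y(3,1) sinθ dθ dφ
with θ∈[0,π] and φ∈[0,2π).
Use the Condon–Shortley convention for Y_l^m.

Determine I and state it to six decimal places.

m-sum 0 ✓  L=6 even ✓  1≤3≤3 ✓
Π(2lᵢ+1) = 5×3×7 = 105
triangle coeff Δ(2,1,3) = 1/105
Σ_t [0,0]: t=0:+1/4 = 1/4
(3j)²=3/35 [(2 1 3; 0 0 0)], sign=-1
Σ_t [0,0]: t=0:+1/6 = 1/6
(3j)²=8/105 [(2 1 3; -1 0 1)], sign=+1
⇒ 4πI² = 24/35
I = (-1)√(24/35/(4π)) = -0.23359668

-0.233597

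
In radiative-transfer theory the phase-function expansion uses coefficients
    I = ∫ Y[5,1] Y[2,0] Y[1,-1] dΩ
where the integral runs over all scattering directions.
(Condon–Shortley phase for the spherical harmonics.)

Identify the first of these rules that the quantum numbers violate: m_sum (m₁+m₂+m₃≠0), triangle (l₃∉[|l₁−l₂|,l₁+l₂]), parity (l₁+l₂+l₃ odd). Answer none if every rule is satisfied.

m₁+m₂+m₃ = 1 + 0 − 1 = 0  ✓
triangle: |5−2|=3 ≤ l₃=1 ≤ 5+2=7  ✗
parity: l₁+l₂+l₃ = 8 is even

triangle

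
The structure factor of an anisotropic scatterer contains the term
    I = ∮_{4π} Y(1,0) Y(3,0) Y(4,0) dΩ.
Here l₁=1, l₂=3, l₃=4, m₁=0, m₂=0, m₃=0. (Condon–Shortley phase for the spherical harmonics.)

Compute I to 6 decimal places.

Checks pass: Σm=0; 8 even; l₃=4∈[2,4].
(2·1+1)(2·3+1)(2·4+1) = 189
Δ: 0! 2! 6! / 9! → 1/252
sum: t=0:+1/36 = 1/36
3j²(1 3 4; 0 0 0) = Δ·Π!·Σ² = 4/63  (sign +1)
(m-triple is (0,0,0) — same symbol as above.)
combine: 4πI² = 189·4/63·4/63 = 16/21
take √, sign +1: I = 0.24623252

0.246233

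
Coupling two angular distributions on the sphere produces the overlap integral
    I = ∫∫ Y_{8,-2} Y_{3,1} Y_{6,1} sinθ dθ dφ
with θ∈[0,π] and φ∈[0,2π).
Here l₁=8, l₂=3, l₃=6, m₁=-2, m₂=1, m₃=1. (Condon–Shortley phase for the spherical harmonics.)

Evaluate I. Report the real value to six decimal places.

Σlᵢ=17 odd — θ-integrand is odd under cosθ→−cosθ; I=0

0.000000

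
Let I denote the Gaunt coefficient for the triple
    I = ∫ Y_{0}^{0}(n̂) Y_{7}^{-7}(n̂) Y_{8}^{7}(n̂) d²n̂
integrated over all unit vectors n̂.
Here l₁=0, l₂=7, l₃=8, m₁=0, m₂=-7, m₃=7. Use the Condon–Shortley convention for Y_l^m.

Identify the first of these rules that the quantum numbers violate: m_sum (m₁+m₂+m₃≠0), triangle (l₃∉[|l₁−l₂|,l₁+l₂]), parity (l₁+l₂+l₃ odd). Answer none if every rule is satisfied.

azimuthal sum: 0 − 7 + 7 = 0  ✓
7 ≤ 8 ≤ 7 (triangle on l)  ✗
L = 0 + 7 + 8 = 15 (odd)

triangle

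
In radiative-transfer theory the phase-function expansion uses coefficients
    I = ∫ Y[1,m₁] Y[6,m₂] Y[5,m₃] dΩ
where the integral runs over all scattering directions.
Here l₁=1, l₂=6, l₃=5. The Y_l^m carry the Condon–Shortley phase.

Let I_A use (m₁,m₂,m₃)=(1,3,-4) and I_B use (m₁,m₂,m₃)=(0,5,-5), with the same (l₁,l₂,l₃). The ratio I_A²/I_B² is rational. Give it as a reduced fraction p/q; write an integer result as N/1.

Same 1,6,5: normalisation and zero-m 3j drop out of the ratio.
A: Δ: 2! 0! 10! / 13! → 1/858; sum: t=0:+1/725760 = 1/725760; 3j²(1 6 5; 1 3 -4) = Δ·Π!·Σ² = 1/286  (sign -1)
B: Δ: 2! 0! 10! / 13! → 1/858; sum: t=1:−1/3628800 = -1/3628800; 3j²(1 6 5; 0 5 -5) = Δ·Π!·Σ² = 1/78  (sign -1)
I_A²/I_B² = (1/286)/(1/78) = 3/11

3/11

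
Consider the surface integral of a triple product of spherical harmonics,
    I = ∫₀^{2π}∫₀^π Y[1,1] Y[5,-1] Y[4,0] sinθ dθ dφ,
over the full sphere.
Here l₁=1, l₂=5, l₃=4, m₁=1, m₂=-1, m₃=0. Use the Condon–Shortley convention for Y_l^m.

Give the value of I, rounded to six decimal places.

-0.190188

Checks pass: Σm=0; 10 even; l₃=4∈[4,6].
(2·1+1)(2·5+1)(2·4+1) = 297
Δ: 2! 0! 8! / 11! → 1/495
sum: t=1:−1/576 = -1/576
3j²(1 5 4; 0 0 0) = Δ·Π!·Σ² = 5/99  (sign -1)
sum: t=0:+1/1152 = 1/1152
3j²(1 5 4; 1 -1 0) = Δ·Π!·Σ² = 1/33  (sign +1)
combine: 4πI² = 297·5/99·1/33 = 5/11
take √, sign -1: I = -0.19018827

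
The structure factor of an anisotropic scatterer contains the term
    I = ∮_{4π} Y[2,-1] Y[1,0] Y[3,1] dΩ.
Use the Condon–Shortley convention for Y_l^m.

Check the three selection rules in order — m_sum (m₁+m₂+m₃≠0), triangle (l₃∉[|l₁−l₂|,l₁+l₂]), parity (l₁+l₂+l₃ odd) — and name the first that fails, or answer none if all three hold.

m₁+m₂+m₃ = -1 + 0 + 1 = 0  ✓
triangle: |2−1|=1 ≤ l₃=3 ≤ 2+1=3  ✓
parity: l₁+l₂+l₃ = 6 is even  ✓

none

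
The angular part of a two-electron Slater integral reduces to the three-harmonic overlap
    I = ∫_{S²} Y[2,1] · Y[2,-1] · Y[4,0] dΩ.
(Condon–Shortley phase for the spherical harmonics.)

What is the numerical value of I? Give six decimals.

0.161197

m-sum 0 ✓  L=8 even ✓  0≤4≤4 ✓
Π(2lᵢ+1) = 5×5×9 = 225
triangle coeff Δ(2,2,4) = 1/630
Σ_t [0,0]: t=0:+1/16 = 1/16
(3j)²=2/35 [(2 2 4; 0 0 0)], sign=+1
Σ_t [0,0]: t=0:+1/36 = 1/36
(3j)²=8/315 [(2 2 4; 1 -1 0)], sign=+1
⇒ 4πI² = 16/49
I = (+1)√(16/49/(4π)) = 0.16119702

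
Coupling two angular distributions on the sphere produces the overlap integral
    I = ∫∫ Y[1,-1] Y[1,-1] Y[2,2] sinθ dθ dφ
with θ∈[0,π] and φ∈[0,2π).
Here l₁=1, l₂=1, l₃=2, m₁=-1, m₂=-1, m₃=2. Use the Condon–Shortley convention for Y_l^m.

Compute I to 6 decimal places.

Checks pass: Σm=0; 4 even; l₃=2∈[0,2].
(2·1+1)(2·1+1)(2·2+1) = 45
Δ: 0! 2! 2! / 5! → 1/30
sum: t=0:+1/1 = 1/1
3j²(1 1 2; 0 0 0) = Δ·Π!·Σ² = 2/15  (sign +1)
sum: t=0:+1/4 = 1/4
3j²(1 1 2; -1 -1 2) = Δ·Π!·Σ² = 1/5  (sign +1)
combine: 4πI² = 45·2/15·1/5 = 6/5
take √, sign +1: I = 0.30901936

0.309019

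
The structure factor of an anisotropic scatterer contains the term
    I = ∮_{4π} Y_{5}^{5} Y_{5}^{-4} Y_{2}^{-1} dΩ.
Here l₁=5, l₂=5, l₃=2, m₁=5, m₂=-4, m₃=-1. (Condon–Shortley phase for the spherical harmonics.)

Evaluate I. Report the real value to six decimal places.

Checks pass: Σm=0; 12 even; l₃=2∈[0,10].
(2·5+1)(2·5+1)(2·2+1) = 605
Δ: 8! 2! 2! / 13! → 1/38610
sum: t=3:−1/2880 t=4:+1/576 t=5:−1/2880 = 1/960
3j²(5 5 2; 0 0 0) = Δ·Π!·Σ² = 10/429  (sign +1)
sum: t=0:+1/80640 = 1/80640
3j²(5 5 2; 5 -4 -1) = Δ·Π!·Σ² = 9/286  (sign -1)
combine: 4πI² = 605·10/429·9/286 = 75/169
take √, sign -1: I = -0.18792404

-0.187924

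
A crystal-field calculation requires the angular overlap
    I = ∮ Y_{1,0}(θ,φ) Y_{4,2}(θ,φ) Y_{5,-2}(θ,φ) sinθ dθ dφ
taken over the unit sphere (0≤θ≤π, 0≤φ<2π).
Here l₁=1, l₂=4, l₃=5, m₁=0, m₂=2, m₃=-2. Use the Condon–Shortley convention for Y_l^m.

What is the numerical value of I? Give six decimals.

m-sum 0 ✓  L=10 even ✓  3≤5≤5 ✓
Π(2lᵢ+1) = 3×9×11 = 297
triangle coeff Δ(1,4,5) = 1/495
Σ_t [0,0]: t=0:+1/576 = 1/576
(3j)²=5/99 [(1 4 5; 0 0 0)], sign=-1
Σ_t [0,0]: t=0:+1/1440 = 1/1440
(3j)²=7/165 [(1 4 5; 0 2 -2)], sign=-1
⇒ 4πI² = 7/11
I = (+1)√(7/11/(4π)) = 0.22503380

0.225034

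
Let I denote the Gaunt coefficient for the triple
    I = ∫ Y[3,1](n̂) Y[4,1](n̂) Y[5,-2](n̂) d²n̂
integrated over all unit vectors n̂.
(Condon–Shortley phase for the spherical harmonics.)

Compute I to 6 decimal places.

0.148044

Rules hold: Σm=0, L=12 even, 1≤5≤7.
N = 7·9·11 = 693
Δ = 2!·4!·6!/13! = 1/180180
Racah Σ t=0..2: t=0:+1/576 t=1:−1/144 t=2:+1/576 = -1/288
⇒ 3j(3 4 5; 0 0 0)² = 20/1001, sgn +1
Racah Σ t=0..2: t=0:+1/960 t=1:−1/288 t=2:+1/1728 = -1/540
⇒ 3j(3 4 5; 1 1 -2)² = 128/6435, sgn +1
4πI² = N·(3j₀)²·(3jₘ)² = 512/1859
I = +1·√(0.275417/4π) = 0.14804384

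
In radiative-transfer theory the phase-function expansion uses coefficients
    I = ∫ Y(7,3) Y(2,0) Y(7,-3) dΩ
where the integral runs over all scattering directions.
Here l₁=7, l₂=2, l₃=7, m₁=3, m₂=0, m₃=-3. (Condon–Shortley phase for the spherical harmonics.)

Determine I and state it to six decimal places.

-0.082772

m-sum 0 ✓  L=16 even ✓  5≤7≤9 ✓
Π(2lᵢ+1) = 15×5×15 = 1125
triangle coeff Δ(7,2,7) = 1/185640
Σ_t [0,2]: t=0:+1/2419200 t=1:−1/518400 t=2:+1/2419200 = -1/907200
(3j)²=56/3315 [(7 2 7; 0 0 0)], sign=+1
Σ_t [0,2]: t=0:+1/3870720 t=1:−1/2177280 t=2:+1/29030400 = -29/174182400
(3j)²=841/185640 [(7 2 7; 3 0 -3)], sign=-1
⇒ 4πI² = 4205/48841
I = (-1)√(4205/48841/(4π)) = -0.08277245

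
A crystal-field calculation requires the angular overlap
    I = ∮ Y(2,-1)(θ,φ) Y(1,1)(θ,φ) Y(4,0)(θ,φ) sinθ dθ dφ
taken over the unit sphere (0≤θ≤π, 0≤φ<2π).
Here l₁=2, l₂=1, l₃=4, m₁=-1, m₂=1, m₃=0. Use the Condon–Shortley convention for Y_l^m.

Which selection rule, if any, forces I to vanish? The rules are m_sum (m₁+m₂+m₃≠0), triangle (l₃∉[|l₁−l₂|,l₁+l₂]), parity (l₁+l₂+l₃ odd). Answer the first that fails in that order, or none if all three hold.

triangle

azimuthal sum: -1 + 1 + 0 = 0  ✓
1 ≤ 4 ≤ 3 (triangle on l)  ✗
L = 2 + 1 + 4 = 7 (odd)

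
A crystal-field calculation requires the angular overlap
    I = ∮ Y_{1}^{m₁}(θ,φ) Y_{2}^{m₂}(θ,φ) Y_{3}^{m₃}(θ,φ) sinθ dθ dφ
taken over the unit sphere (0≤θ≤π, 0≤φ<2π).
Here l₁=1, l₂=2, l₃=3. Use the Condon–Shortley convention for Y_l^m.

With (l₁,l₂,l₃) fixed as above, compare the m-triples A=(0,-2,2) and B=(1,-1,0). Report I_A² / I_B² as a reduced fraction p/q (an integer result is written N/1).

5/3

Same 1,2,3: normalisation and zero-m 3j drop out of the ratio.
A: Δ: 0! 2! 4! / 7! → 1/105; sum: t=0:+1/24 = 1/24; 3j²(1 2 3; 0 -2 2) = Δ·Π!·Σ² = 1/21  (sign -1)
B: Δ: 0! 2! 4! / 7! → 1/105; sum: t=0:+1/12 = 1/12; 3j²(1 2 3; 1 -1 0) = Δ·Π!·Σ² = 1/35  (sign -1)
I_A²/I_B² = (1/21)/(1/35) = 5/3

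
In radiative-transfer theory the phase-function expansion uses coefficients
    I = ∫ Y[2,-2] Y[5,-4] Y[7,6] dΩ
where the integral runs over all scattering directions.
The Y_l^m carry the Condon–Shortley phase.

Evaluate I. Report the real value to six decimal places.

m-sum 0 ✓  L=14 even ✓  3≤7≤7 ✓
Π(2lᵢ+1) = 5×11×15 = 825
triangle coeff Δ(2,5,7) = 1/15015
Σ_t [0,0]: t=0:+1/57600 = 1/57600
(3j)²=21/715 [(2 5 7; 0 0 0)], sign=-1
Σ_t [0,0]: t=0:+1/8709120 = 1/8709120
(3j)²=1/21 [(2 5 7; -2 -4 6)], sign=-1
⇒ 4πI² = 15/13
I = (+1)√(15/13/(4π)) = 0.30301841

0.303018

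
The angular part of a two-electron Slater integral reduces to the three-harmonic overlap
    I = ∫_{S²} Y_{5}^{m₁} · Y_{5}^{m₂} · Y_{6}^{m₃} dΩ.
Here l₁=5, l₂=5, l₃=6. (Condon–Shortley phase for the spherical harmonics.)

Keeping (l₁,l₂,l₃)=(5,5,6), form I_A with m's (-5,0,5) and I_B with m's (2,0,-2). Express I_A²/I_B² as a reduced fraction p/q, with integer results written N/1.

99/8

Shared (l₁,l₂,l₃)=(5,5,6): N and (l;000)² cancel in I_A²/I_B².
A: Δ = 4!·6!·6!/17! = 1/28588560; Racah Σ t=4..4: t=4:+1/2073600 = 1/2073600; ⇒ 3j(5 5 6; -5 0 5)² = 15/884, sgn -1
B: Δ = 4!·6!·6!/17! = 1/28588560; Racah Σ t=0..3: t=0:+1/103680 t=1:−1/13824 t=2:+1/17280 t=3:−1/207360 = -1/103680; ⇒ 3j(5 5 6; 2 0 -2)² = 10/7293, sgn -1
I_A²/I_B² = (15/884)/(10/7293) = 99/8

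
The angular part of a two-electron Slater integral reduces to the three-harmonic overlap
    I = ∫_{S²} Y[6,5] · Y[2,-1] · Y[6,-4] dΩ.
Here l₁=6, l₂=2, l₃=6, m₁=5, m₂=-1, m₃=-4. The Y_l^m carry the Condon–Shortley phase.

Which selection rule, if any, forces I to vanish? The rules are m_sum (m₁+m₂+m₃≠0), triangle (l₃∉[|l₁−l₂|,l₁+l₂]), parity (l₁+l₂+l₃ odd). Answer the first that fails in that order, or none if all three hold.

none

m₁+m₂+m₃ = 5 − 1 − 4 = 0  ✓
triangle: |6−2|=4 ≤ l₃=6 ≤ 6+2=8  ✓
parity: l₁+l₂+l₃ = 14 is even  ✓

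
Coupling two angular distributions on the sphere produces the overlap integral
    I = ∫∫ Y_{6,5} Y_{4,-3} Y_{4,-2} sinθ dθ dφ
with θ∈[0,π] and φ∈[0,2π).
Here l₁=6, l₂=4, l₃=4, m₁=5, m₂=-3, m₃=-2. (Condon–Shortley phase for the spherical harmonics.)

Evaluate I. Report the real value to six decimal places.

Checks pass: Σm=0; 14 even; l₃=4∈[2,10].
(2·6+1)(2·4+1)(2·4+1) = 1053
Δ: 6! 6! 2! / 15! → 1/1261260
sum: t=2:+1/4608 t=3:−1/1296 t=4:+1/4608 = -7/20736
3j²(6 4 4; 0 0 0) = Δ·Π!·Σ² = 20/1287  (sign -1)
sum: t=0:+1/86400 t=1:−1/172800 = 1/172800
3j²(6 4 4; 5 -3 -2) = Δ·Π!·Σ² = 1/130  (sign +1)
combine: 4πI² = 1053·20/1287·1/130 = 18/143
take √, sign -1: I = -0.10008369

-0.100084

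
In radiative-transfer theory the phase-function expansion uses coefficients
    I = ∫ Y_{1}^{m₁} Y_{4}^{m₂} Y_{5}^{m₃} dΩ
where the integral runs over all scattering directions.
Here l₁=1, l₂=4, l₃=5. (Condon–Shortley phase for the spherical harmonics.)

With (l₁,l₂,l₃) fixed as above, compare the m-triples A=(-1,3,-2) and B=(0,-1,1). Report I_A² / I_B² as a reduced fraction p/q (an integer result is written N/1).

1/8

Shared (l₁,l₂,l₃)=(1,4,5): N and (l;000)² cancel in I_A²/I_B².
A: Δ = 0!·2!·8!/11! = 1/495; Racah Σ t=0..0: t=0:+1/10080 = 1/10080; ⇒ 3j(1 4 5; -1 3 -2)² = 1/165, sgn -1
B: Δ = 0!·2!·8!/11! = 1/495; Racah Σ t=0..0: t=0:+1/720 = 1/720; ⇒ 3j(1 4 5; 0 -1 1)² = 8/165, sgn +1
I_A²/I_B² = (1/165)/(8/165) = 1/8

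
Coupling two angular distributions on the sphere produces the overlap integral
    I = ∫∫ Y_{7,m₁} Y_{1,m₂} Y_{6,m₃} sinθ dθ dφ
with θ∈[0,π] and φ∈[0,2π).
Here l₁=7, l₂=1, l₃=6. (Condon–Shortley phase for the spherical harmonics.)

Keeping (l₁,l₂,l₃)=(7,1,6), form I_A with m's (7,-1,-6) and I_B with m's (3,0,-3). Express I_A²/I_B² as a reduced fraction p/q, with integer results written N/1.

91/40

Shared (l₁,l₂,l₃)=(7,1,6): N and (l;000)² cancel in I_A²/I_B².
A: Δ = 2!·12!·0!/15! = 1/1365; Racah Σ t=0..0: t=0:+1/958003200 = 1/958003200; ⇒ 3j(7 1 6; 7 -1 -6)² = 1/15, sgn +1
B: Δ = 2!·12!·0!/15! = 1/1365; Racah Σ t=1..1: t=1:−1/2177280 = -1/2177280; ⇒ 3j(7 1 6; 3 0 -3)² = 8/273, sgn +1
I_A²/I_B² = (1/15)/(8/273) = 91/40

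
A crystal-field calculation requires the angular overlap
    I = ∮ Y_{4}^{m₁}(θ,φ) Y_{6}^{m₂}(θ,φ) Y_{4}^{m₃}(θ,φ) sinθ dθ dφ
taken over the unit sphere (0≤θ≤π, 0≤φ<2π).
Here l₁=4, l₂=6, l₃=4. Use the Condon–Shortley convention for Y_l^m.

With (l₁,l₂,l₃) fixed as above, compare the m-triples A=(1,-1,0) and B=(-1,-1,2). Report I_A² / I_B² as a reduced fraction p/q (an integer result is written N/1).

Same 4,6,4: normalisation and zero-m 3j drop out of the ratio.
A: Δ: 6! 2! 6! / 15! → 1/1261260; sum: t=1:−1/11520 t=2:+1/1728 t=3:−1/3456 = 7/34560; 3j²(4 6 4; 1 -1 0) = Δ·Π!·Σ² = 7/858  (sign +1)
B: Δ: 6! 2! 6! / 15! → 1/1261260; sum: t=3:−1/3456 t=4:+1/5760 t=5:−1/172800 = -7/57600; 3j²(4 6 4; -1 -1 2) = Δ·Π!·Σ² = 21/2860  (sign -1)
I_A²/I_B² = (7/858)/(21/2860) = 10/9

10/9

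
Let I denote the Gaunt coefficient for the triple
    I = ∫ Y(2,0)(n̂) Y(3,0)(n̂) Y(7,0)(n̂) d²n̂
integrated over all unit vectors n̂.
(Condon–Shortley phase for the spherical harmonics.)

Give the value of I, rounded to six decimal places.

0.000000

triangle: need 1≤l₃≤5, have 7; I=0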